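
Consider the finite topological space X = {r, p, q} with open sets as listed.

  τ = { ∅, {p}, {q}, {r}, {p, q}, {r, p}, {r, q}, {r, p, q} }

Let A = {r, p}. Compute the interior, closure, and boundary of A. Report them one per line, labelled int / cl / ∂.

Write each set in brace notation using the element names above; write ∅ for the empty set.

opens ⊆ A: ∅, {r}, {p}, {r, p}; union → int = {r, p}
complement {q}; its interior {q}; cl(A) = X∖{q} = {r, p}
boundary = {r, p} ∖ {r, p} = ∅

int(A) = {r, p}
cl(A)  = {r, p}
∂A     = ∅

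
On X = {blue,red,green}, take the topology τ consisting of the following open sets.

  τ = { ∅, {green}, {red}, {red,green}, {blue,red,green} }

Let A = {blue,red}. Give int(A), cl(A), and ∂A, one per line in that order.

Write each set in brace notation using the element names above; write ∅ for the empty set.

int(A) = {red}
cl(A)  = {blue,red}
∂A     = {blue}

interior: largest open inside A is {red} (from ∅, {red})
cl via duality: int({green}) = {green}, so X∖{green} = {blue,red}
cl∖int = {blue}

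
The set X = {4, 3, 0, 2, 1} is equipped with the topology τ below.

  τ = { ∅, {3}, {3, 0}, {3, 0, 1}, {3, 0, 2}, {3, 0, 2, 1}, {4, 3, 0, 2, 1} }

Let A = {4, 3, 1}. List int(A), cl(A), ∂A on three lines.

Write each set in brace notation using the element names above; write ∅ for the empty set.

int(A) = {3}
cl(A)  = {4, 3, 0, 2, 1}
∂A     = {4, 0, 2, 1}

opens ⊆ A: ∅, {3}; union → int = {3}
complement {0, 2}; its interior ∅; cl(A) = X∖∅ = {4, 3, 0, 2, 1}
boundary = {4, 3, 0, 2, 1} ∖ {3} = {4, 0, 2, 1}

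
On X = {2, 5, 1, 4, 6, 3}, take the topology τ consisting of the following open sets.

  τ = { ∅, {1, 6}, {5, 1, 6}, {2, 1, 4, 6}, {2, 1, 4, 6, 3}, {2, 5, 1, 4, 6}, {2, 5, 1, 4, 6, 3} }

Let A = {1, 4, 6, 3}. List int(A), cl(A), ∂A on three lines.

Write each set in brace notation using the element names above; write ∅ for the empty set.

U open, U⊆A: ∅, {1, 6}. int(A) = ⋃ = {1, 6}
X∖A={2, 5}, int(X∖A)=∅, hence cl(A)={2, 5, 1, 4, 6, 3}
∂A: remove int from cl → {2, 5, 4, 3}

int(A) = {1, 6}
cl(A)  = {2, 5, 1, 4, 6, 3}
∂A     = {2, 5, 4, 3}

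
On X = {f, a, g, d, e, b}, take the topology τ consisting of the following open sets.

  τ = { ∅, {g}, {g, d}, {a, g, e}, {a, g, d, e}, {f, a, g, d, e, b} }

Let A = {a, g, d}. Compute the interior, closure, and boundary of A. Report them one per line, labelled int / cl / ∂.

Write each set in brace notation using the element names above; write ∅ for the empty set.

U open, U⊆A: ∅, {g}, {g, d}. int(A) = ⋃ = {g, d}
X∖A={f, e, b}, int(X∖A)=∅, hence cl(A)={f, a, g, d, e, b}
∂A: remove int from cl → {f, a, e, b}

int(A) = {g, d}
cl(A)  = {f, a, g, d, e, b}
∂A     = {f, a, e, b}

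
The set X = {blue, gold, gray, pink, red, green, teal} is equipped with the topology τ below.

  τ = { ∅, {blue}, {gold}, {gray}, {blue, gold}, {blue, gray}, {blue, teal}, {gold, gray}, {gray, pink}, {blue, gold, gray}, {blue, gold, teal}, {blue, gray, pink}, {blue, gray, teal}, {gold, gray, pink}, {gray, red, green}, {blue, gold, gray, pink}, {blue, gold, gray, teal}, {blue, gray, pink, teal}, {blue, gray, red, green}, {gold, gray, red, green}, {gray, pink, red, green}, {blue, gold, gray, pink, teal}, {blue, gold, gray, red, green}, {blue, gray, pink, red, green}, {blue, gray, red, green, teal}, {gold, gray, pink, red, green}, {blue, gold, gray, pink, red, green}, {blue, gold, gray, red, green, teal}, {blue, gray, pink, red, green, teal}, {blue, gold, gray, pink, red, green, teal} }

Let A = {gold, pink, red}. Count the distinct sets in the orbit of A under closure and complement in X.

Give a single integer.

6

cl via duality: int({blue, gray, green, teal}) = {blue, gray, teal}, so X∖{blue, gray, teal} = {gold, pink, red, green}
Write k for closure, c for complement:
  1. A     = {gold, pink, red}
  2. kA    = {gold, pink, red, green}
  3. cA    = {blue, gray, green, teal}
  4. ckA   = {blue, gray, teal}
  5. kcA   = {blue, gray, pink, red, green, teal}
  6. ckcA  = {gold}
applying k or c yields no new set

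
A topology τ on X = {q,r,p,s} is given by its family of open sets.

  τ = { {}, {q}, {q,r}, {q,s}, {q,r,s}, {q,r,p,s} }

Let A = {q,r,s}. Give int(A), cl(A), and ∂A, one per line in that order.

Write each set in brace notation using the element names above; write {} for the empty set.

int(A) = {q,r,s}
cl(A)  = {q,r,p,s}
∂A     = {p}

U open, U⊆A: {}, {q}, {q,s}, {q,r}, {q,r,s}. int(A) = ⋃ = {q,r,s}
X∖A={p}, int(X∖A)={}, hence cl(A)={q,r,p,s}
∂A: remove int from cl → {p}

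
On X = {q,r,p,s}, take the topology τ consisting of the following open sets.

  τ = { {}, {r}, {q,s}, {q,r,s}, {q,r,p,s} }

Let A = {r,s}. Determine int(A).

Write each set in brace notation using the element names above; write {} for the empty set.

interior: largest open inside A is {r} (from {}, {r})

{r}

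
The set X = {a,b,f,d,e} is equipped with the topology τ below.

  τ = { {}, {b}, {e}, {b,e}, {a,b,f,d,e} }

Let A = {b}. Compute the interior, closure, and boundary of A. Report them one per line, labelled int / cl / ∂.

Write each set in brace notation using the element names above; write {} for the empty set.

opens ⊆ A: {}, {b}; union → int = {b}
complement {a,f,d,e}; its interior {e}; cl(A) = X∖{e} = {a,b,f,d}
boundary = {a,b,f,d} ∖ {b} = {a,f,d}

int(A) = {b}
cl(A)  = {a,b,f,d}
∂A     = {a,f,d}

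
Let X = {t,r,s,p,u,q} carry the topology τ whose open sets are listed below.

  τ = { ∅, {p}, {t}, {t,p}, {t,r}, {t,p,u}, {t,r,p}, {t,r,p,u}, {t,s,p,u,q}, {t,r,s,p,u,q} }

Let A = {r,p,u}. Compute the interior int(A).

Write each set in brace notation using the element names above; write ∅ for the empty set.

opens ⊆ A: ∅, {p}; union → int = {p}

{p}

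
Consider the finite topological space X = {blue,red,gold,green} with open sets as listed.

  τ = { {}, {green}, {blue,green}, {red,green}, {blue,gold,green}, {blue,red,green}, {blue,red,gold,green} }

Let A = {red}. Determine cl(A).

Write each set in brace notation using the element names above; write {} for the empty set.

complement {blue,gold,green}; its interior {blue,gold,green}; cl(A) = X∖{blue,gold,green} = {red}

{red}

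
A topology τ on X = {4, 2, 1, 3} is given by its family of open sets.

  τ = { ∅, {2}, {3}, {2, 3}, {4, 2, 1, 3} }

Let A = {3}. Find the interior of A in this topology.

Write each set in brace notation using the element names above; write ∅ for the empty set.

open subsets of A: ∅, {3}; so int(A) = {3}

{3}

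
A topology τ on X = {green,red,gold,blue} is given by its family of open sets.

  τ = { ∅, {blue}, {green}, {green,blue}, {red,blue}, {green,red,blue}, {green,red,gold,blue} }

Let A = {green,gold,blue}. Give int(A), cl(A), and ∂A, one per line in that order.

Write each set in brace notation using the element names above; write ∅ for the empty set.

U open, U⊆A: ∅, {blue}, {green}, {green,blue}. int(A) = ⋃ = {green,blue}
X∖A={red}, int(X∖A)=∅, hence cl(A)={green,red,gold,blue}
∂A: remove int from cl → {red,gold}

int(A) = {green,blue}
cl(A)  = {green,red,gold,blue}
∂A     = {red,gold}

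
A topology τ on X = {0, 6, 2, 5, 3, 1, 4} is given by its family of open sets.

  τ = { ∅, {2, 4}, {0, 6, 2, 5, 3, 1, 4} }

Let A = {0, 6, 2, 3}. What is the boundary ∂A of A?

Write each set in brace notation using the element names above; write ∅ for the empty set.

{0, 6, 2, 5, 3, 1, 4}

interior: largest open inside A is ∅ (from ∅)
cl via duality: int({5, 1, 4}) = ∅, so X∖∅ = {0, 6, 2, 5, 3, 1, 4}
cl∖int = {0, 6, 2, 5, 3, 1, 4}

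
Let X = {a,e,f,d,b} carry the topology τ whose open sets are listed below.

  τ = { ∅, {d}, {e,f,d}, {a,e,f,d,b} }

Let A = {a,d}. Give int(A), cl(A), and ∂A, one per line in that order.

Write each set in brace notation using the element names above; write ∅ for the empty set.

int(A) = {d}
cl(A)  = {a,e,f,d,b}
∂A     = {a,e,f,b}

U open, U⊆A: ∅, {d}. int(A) = ⋃ = {d}
X∖A={e,f,b}, int(X∖A)=∅, hence cl(A)={a,e,f,d,b}
∂A: remove int from cl → {a,e,f,b}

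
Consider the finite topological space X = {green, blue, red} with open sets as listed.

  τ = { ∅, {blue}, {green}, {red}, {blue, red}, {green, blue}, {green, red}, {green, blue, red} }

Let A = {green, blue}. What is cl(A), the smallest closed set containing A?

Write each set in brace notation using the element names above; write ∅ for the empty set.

{green, blue}

complement {red}; its interior {red}; cl(A) = X∖{red} = {green, blue}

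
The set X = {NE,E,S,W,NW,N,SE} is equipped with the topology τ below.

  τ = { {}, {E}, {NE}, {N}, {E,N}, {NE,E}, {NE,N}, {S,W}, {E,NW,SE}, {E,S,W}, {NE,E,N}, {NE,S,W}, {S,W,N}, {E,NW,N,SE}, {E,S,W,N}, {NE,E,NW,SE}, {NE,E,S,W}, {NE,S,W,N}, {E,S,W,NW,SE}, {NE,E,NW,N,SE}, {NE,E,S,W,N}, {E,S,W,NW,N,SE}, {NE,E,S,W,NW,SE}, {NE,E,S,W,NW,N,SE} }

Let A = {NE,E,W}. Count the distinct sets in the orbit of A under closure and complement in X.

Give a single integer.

closure: X∖int(X∖A) = X∖{N} = {NE,E,S,W,NW,SE}
Let k=closure and c=complement:
  1. A     = {NE,E,W}
  2. kA    = {NE,E,S,W,NW,SE}
  3. cA    = {S,NW,N,SE}
  4. ckA   = {N}
  5. kcA   = {S,W,NW,N,SE}
  6. ckcA  = {NE,E}
  7. kckcA = {NE,E,NW,SE}
  8. ckckcA = {S,W,N}
— saturated at 8

8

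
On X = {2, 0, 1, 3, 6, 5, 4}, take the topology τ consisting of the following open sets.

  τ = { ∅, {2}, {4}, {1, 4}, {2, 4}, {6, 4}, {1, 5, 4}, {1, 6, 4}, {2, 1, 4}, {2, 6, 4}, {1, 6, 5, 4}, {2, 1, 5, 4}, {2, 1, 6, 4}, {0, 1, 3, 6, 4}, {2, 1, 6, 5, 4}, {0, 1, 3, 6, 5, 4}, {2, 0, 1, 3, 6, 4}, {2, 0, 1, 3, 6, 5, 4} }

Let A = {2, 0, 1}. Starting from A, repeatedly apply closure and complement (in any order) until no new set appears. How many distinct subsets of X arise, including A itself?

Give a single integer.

closure: X∖int(X∖A) = X∖{6, 4} = {2, 0, 1, 3, 5}
Let k=closure and c=complement:
  1. A     = {2, 0, 1}
  2. kA    = {2, 0, 1, 3, 5}
  3. cA    = {3, 6, 5, 4}
  4. ckA   = {6, 4}
  5. kcA   = {0, 1, 3, 6, 5, 4}
  6. ckcA  = {2}
— saturated at 6

6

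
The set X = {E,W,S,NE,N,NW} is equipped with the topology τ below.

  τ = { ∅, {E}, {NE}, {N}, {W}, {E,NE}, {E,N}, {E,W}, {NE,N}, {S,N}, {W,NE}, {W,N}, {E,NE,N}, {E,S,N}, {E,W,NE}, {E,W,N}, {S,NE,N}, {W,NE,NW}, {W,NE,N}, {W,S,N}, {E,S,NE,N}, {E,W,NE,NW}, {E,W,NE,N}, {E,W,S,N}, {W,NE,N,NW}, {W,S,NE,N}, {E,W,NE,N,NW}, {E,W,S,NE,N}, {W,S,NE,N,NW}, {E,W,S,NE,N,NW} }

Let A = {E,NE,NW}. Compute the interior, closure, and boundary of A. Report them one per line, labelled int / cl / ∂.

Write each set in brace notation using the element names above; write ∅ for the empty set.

int(A) = {E,NE}
cl(A)  = {E,NE,NW}
∂A     = {NW}

opens ⊆ A: ∅, {E}, {NE}, {E,NE}; union → int = {E,NE}
complement {W,S,N}; its interior {W,S,N}; cl(A) = X∖{W,S,N} = {E,NE,NW}
boundary = {E,NE,NW} ∖ {E,NE} = {NW}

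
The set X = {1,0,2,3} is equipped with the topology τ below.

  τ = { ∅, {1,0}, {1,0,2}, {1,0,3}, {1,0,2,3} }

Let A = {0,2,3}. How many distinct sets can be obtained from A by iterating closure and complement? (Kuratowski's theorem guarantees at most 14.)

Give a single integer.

closure: X∖int(X∖A) = X∖∅ = {1,0,2,3}
Let k=closure and c=complement:
  1. A     = {0,2,3}
  2. kA    = {1,0,2,3}
  3. cA    = {1}
  4. ckA   = ∅
— saturated at 4

4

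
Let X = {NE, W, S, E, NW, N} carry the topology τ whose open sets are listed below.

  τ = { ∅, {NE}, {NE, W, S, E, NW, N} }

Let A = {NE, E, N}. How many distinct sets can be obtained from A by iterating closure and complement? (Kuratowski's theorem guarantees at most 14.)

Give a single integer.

6

X∖A={W, S, NW}, int(X∖A)=∅, hence cl(A)={NE, W, S, E, NW, N}
Orbit (k=closure, c=complement):
  1. A     = {NE, E, N}
  2. kA    = {NE, W, S, E, NW, N}
  3. cA    = {W, S, NW}
  4. ckA   = ∅
  5. kcA   = {W, S, E, NW, N}
  6. ckcA  = {NE}
(closed under both — stop)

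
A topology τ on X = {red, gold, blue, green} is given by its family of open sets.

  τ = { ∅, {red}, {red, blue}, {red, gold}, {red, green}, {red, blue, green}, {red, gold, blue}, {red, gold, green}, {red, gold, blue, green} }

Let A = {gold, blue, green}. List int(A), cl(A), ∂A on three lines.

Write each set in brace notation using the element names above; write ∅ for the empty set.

interior: largest open inside A is ∅ (from ∅)
cl via duality: int({red}) = {red}, so X∖{red} = {gold, blue, green}
cl∖int = {gold, blue, green}

int(A) = ∅
cl(A)  = {gold, blue, green}
∂A     = {gold, blue, green}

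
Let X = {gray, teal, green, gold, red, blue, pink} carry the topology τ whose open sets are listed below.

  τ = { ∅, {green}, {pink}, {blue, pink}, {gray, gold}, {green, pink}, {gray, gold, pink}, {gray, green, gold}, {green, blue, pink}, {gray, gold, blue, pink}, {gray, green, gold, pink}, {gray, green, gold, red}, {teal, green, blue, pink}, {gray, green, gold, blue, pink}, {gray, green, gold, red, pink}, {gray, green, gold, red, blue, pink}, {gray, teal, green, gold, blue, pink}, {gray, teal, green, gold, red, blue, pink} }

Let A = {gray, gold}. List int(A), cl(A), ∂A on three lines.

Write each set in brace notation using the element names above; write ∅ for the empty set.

U open, U⊆A: ∅, {gray, gold}. int(A) = ⋃ = {gray, gold}
X∖A={teal, green, red, blue, pink}, int(X∖A)={teal, green, blue, pink}, hence cl(A)={gray, gold, red}
∂A: remove int from cl → {red}

int(A) = {gray, gold}
cl(A)  = {gray, gold, red}
∂A     = {red}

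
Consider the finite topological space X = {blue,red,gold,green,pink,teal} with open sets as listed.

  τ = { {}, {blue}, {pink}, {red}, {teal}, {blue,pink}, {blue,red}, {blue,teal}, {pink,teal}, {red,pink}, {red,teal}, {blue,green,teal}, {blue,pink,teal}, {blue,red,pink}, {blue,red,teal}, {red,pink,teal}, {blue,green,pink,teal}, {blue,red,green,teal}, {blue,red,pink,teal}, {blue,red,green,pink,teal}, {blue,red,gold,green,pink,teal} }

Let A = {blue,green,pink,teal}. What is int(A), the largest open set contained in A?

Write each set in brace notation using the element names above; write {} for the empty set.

opens ⊆ A: {}, {pink}, {teal}, {blue}, {blue,teal}, {pink,teal}, {blue,pink}, {blue,pink,teal}, {blue,green,teal}, {blue,green,pink,teal}; union → int = {blue,green,pink,teal}

{blue,green,pink,teal}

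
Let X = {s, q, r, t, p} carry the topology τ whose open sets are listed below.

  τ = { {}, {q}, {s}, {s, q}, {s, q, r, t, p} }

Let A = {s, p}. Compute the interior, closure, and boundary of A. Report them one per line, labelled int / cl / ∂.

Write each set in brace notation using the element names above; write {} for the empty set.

int(A) = {s}
cl(A)  = {s, r, t, p}
∂A     = {r, t, p}

open subsets of A: {}, {s}; so int(A) = {s}
closure: X∖int(X∖A) = X∖{q} = {s, r, t, p}
∂A = {s, r, t, p} minus {s} = {r, t, p}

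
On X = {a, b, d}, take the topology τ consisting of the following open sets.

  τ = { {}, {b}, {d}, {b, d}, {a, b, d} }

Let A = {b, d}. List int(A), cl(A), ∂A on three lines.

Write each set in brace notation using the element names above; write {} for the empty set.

interior: largest open inside A is {b, d} (from {}, {d}, {b}, {b, d})
cl via duality: int({a}) = {}, so X∖{} = {a, b, d}
cl∖int = {a}

int(A) = {b, d}
cl(A)  = {a, b, d}
∂A     = {a}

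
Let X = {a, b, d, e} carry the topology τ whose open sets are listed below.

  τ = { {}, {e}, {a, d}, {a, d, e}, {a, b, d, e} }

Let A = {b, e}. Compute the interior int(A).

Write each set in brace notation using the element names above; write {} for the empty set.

{e}

U open, U⊆A: {}, {e}. int(A) = ⋃ = {e}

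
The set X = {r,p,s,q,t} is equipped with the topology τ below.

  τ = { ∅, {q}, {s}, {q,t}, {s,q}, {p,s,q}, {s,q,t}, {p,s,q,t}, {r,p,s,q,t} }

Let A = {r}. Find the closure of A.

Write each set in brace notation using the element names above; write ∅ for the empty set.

{r}

X∖A={p,s,q,t}, int(X∖A)={p,s,q,t}, hence cl(A)={r}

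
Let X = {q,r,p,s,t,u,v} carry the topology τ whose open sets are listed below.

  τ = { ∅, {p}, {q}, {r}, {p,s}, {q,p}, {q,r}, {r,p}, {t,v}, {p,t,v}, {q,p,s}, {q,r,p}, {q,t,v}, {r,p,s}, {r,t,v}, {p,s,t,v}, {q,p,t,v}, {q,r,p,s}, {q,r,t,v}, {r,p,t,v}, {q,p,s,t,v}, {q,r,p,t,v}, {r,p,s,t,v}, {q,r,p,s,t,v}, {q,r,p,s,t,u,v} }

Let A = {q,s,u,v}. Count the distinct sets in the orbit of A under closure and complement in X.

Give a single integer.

12

closure: X∖int(X∖A) = X∖{r,p} = {q,s,t,u,v}
Let k=closure and c=complement:
  1. A     = {q,s,u,v}
  2. kA    = {q,s,t,u,v}
  3. cA    = {r,p,t}
  4. ckA   = {r,p}
  5. kcA   = {r,p,s,t,u,v}
  6. kckA  = {r,p,s,u}
  7. ckcA  = {q}
  8. ckckA = {q,t,v}
  9. kckcA = {q,u}
  10. kckckA = {q,t,u,v}
  11. ckckcA = {r,p,s,t,v}
  12. ckckckA = {r,p,s}
— saturated at 12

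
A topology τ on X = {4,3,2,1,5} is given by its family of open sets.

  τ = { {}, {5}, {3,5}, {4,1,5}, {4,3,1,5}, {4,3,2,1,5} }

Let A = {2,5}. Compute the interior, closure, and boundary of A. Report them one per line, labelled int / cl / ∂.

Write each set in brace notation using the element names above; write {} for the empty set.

int(A) = {5}
cl(A)  = {4,3,2,1,5}
∂A     = {4,3,2,1}

interior: largest open inside A is {5} (from {}, {5})
cl via duality: int({4,3,1}) = {}, so X∖{} = {4,3,2,1,5}
cl∖int = {4,3,2,1}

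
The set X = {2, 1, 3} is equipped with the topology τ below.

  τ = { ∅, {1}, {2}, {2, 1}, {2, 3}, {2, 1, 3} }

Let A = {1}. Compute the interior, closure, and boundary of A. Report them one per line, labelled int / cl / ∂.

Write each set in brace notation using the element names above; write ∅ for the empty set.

int(A) = {1}
cl(A)  = {1}
∂A     = ∅

U open, U⊆A: ∅, {1}. int(A) = ⋃ = {1}
X∖A={2, 3}, int(X∖A)={2, 3}, hence cl(A)={1}
∂A: remove int from cl → ∅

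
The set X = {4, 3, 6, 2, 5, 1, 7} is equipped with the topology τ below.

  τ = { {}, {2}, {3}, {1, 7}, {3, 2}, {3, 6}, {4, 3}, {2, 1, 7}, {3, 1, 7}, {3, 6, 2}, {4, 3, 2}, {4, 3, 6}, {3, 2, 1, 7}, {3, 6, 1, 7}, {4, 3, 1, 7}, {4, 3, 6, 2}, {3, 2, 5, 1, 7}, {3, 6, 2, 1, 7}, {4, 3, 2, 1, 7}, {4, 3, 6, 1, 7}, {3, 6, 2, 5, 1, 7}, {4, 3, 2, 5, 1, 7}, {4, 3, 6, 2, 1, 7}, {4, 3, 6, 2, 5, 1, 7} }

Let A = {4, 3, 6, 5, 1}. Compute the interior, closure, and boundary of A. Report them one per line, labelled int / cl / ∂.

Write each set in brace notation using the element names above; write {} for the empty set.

int(A) = {4, 3, 6}
cl(A)  = {4, 3, 6, 5, 1, 7}
∂A     = {5, 1, 7}

interior: largest open inside A is {4, 3, 6} (from {}, {3}, {4, 3}, {3, 6}, {4, 3, 6})
cl via duality: int({2, 7}) = {2}, so X∖{2} = {4, 3, 6, 5, 1, 7}
cl∖int = {5, 1, 7}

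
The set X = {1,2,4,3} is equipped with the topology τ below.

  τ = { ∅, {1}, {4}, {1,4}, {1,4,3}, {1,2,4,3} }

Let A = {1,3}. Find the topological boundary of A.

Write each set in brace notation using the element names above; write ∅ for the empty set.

interior: largest open inside A is {1} (from ∅, {1})
cl via duality: int({2,4}) = {4}, so X∖{4} = {1,2,3}
cl∖int = {2,3}

{2,3}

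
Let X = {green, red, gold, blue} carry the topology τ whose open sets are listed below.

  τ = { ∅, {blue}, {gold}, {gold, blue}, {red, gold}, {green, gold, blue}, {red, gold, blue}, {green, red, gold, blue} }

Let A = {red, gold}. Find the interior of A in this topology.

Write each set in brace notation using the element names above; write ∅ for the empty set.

{red, gold}

open subsets of A: ∅, {gold}, {red, gold}; so int(A) = {red, gold}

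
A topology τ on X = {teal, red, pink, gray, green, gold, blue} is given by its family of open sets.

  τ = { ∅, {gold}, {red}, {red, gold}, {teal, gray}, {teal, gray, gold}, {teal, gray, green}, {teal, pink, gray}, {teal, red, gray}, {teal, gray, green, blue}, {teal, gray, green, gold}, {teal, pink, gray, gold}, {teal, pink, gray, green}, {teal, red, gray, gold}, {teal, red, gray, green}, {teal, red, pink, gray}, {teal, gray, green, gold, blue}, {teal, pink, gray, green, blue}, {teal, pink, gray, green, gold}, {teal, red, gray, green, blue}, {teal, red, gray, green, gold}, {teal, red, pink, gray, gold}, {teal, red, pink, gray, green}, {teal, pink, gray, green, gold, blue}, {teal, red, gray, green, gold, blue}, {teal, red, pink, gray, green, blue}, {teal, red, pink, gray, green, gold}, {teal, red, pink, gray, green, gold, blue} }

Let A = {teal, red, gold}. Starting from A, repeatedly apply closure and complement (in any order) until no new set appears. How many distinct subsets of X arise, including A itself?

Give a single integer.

6

X∖A={pink, gray, green, blue}, int(X∖A)=∅, hence cl(A)={teal, red, pink, gray, green, gold, blue}
Orbit (k=closure, c=complement):
  1. A     = {teal, red, gold}
  2. kA    = {teal, red, pink, gray, green, gold, blue}
  3. cA    = {pink, gray, green, blue}
  4. ckA   = ∅
  5. kcA   = {teal, pink, gray, green, blue}
  6. ckcA  = {red, gold}
(closed under both — stop)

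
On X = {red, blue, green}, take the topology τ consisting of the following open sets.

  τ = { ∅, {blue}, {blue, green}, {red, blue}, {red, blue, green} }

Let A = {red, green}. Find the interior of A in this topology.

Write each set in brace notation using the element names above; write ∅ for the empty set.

∅

opens ⊆ A: ∅; union → int = ∅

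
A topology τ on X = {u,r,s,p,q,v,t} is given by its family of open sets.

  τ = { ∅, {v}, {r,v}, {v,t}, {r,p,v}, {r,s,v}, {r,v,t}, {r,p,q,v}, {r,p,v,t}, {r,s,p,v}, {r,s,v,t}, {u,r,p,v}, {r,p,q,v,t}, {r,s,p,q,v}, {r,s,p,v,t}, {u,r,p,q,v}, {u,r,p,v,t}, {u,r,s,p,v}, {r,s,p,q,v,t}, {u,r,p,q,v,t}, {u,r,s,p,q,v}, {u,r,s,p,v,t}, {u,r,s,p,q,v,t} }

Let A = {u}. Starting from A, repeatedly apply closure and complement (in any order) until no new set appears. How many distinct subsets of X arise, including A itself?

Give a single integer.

cl via duality: int({r,s,p,q,v,t}) = {r,s,p,q,v,t}, so X∖{r,s,p,q,v,t} = {u}
Write k for closure, c for complement:
  1. A     = {u}
  2. cA    = {r,s,p,q,v,t}
  3. kcA   = {u,r,s,p,q,v,t}
  4. ckcA  = ∅
applying k or c yields no new set

4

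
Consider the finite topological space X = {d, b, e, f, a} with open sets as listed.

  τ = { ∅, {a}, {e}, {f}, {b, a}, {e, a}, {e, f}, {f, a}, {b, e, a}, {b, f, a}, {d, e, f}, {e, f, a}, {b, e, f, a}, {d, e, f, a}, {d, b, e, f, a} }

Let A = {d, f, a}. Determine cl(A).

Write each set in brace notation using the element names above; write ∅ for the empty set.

{d, b, f, a}

closure: X∖int(X∖A) = X∖{e} = {d, b, f, a}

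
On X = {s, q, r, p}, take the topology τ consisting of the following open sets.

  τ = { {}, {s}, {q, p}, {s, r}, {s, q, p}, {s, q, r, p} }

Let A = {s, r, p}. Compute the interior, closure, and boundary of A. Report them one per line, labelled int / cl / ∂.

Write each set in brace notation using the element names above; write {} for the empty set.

int(A) = {s, r}
cl(A)  = {s, q, r, p}
∂A     = {q, p}

U open, U⊆A: {}, {s}, {s, r}. int(A) = ⋃ = {s, r}
X∖A={q}, int(X∖A)={}, hence cl(A)={s, q, r, p}
∂A: remove int from cl → {q, p}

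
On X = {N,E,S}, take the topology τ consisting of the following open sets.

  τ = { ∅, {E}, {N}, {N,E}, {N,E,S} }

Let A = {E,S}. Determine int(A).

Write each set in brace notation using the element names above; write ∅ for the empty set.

{E}

open subsets of A: ∅, {E}; so int(A) = {E}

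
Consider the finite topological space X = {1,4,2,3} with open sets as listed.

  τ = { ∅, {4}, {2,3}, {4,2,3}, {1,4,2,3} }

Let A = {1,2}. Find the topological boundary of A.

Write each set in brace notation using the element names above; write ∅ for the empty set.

{1,2,3}

U open, U⊆A: ∅. int(A) = ⋃ = ∅
X∖A={4,3}, int(X∖A)={4}, hence cl(A)={1,2,3}
∂A: remove int from cl → {1,2,3}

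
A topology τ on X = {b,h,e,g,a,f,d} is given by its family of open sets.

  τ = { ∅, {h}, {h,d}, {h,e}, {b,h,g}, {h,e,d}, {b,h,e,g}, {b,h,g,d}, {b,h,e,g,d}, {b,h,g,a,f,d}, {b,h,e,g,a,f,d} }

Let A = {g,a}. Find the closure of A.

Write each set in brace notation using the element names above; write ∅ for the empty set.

closure: X∖int(X∖A) = X∖{h,e,d} = {b,g,a,f}

{b,g,a,f}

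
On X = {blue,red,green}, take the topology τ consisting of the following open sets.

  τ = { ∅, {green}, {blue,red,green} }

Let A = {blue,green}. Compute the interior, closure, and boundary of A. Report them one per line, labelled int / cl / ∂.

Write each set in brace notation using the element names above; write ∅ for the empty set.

int(A) = {green}
cl(A)  = {blue,red,green}
∂A     = {blue,red}

open subsets of A: ∅, {green}; so int(A) = {green}
closure: X∖int(X∖A) = X∖∅ = {blue,red,green}
∂A = {blue,red,green} minus {green} = {blue,red}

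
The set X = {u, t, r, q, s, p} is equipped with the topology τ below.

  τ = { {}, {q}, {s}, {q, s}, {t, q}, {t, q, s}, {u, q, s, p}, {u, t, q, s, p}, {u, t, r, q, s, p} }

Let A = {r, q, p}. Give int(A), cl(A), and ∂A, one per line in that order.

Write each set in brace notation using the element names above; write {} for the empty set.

int(A) = {q}
cl(A)  = {u, t, r, q, p}
∂A     = {u, t, r, p}

opens ⊆ A: {}, {q}; union → int = {q}
complement {u, t, s}; its interior {s}; cl(A) = X∖{s} = {u, t, r, q, p}
boundary = {u, t, r, q, p} ∖ {q} = {u, t, r, p}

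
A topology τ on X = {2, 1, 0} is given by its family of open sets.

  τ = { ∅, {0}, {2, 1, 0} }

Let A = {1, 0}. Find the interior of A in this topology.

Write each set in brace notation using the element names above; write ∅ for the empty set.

{0}

interior: largest open inside A is {0} (from ∅, {0})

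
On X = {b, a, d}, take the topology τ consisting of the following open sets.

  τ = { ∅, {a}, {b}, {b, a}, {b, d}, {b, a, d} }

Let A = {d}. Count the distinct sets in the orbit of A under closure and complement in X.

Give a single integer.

4

X∖A={b, a}, int(X∖A)={b, a}, hence cl(A)={d}
Orbit (k=closure, c=complement):
  1. A     = {d}
  2. cA    = {b, a}
  3. kcA   = {b, a, d}
  4. ckcA  = ∅
(closed under both — stop)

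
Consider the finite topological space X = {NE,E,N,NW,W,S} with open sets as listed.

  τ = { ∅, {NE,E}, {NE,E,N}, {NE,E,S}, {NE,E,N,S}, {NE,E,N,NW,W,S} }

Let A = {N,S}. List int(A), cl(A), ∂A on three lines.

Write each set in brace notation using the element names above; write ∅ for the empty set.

int(A) = ∅
cl(A)  = {N,NW,W,S}
∂A     = {N,NW,W,S}

interior: largest open inside A is ∅ (from ∅)
cl via duality: int({NE,E,NW,W}) = {NE,E}, so X∖{NE,E} = {N,NW,W,S}
cl∖int = {N,NW,W,S}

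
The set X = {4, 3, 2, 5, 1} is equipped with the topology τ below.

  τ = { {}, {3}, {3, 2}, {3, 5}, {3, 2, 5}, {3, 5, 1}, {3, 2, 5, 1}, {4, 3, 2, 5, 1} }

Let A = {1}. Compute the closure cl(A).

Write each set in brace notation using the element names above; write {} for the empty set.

closure: X∖int(X∖A) = X∖{3, 2, 5} = {4, 1}

{4, 1}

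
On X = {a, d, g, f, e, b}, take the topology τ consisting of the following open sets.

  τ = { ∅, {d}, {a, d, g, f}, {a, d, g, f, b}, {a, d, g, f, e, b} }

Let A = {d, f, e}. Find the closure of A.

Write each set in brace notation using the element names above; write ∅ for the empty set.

closure: X∖int(X∖A) = X∖∅ = {a, d, g, f, e, b}

{a, d, g, f, e, b}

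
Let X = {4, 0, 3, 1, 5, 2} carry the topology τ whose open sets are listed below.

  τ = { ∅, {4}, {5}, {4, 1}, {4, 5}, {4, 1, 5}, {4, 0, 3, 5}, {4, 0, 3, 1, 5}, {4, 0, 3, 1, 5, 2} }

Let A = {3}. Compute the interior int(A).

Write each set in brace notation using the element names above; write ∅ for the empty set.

interior: largest open inside A is ∅ (from ∅)

∅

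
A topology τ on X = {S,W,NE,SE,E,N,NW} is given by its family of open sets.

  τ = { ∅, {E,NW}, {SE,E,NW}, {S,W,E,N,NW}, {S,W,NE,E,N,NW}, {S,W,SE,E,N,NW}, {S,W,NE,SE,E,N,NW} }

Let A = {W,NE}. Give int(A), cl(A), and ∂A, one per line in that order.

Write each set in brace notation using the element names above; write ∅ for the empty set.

int(A) = ∅
cl(A)  = {S,W,NE,N}
∂A     = {S,W,NE,N}

open subsets of A: ∅; so int(A) = ∅
closure: X∖int(X∖A) = X∖{SE,E,NW} = {S,W,NE,N}
∂A = {S,W,NE,N} minus ∅ = {S,W,NE,N}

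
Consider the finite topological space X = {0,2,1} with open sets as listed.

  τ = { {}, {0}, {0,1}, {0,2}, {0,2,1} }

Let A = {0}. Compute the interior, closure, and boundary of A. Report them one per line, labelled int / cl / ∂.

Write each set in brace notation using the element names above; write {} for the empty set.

open subsets of A: {}, {0}; so int(A) = {0}
closure: X∖int(X∖A) = X∖{} = {0,2,1}
∂A = {0,2,1} minus {0} = {2,1}

int(A) = {0}
cl(A)  = {0,2,1}
∂A     = {2,1}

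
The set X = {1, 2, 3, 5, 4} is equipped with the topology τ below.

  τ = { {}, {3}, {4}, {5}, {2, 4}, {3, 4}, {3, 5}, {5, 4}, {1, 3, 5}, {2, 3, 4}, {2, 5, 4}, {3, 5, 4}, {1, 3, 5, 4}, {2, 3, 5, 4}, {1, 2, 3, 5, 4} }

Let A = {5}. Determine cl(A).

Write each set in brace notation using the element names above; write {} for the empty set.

cl via duality: int({1, 2, 3, 4}) = {2, 3, 4}, so X∖{2, 3, 4} = {1, 5}

{1, 5}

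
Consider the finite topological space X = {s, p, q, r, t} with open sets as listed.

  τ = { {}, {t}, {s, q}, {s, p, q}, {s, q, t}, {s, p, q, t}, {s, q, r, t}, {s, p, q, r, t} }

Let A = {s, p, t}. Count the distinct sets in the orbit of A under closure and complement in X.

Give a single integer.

cl via duality: int({q, r}) = {}, so X∖{} = {s, p, q, r, t}
Write k for closure, c for complement:
  1. A     = {s, p, t}
  2. kA    = {s, p, q, r, t}
  3. cA    = {q, r}
  4. ckA   = {}
  5. kcA   = {s, p, q, r}
  6. ckcA  = {t}
  7. kckcA = {r, t}
  8. ckckcA = {s, p, q}
applying k or c yields no new set

8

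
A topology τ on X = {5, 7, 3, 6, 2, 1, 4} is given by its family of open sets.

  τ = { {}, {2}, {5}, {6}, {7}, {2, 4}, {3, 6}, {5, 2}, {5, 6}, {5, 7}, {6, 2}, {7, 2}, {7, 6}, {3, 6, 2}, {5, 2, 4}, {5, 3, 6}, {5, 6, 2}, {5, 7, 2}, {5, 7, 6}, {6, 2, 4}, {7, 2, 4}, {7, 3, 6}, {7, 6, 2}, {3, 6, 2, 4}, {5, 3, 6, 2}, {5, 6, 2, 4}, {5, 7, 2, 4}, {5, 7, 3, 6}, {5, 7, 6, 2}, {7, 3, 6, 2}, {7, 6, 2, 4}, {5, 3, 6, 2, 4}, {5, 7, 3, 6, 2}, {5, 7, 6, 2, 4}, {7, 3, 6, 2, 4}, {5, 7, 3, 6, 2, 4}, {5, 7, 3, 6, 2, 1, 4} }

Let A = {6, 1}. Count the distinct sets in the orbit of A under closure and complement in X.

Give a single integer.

8

X∖A={5, 7, 3, 2, 4}, int(X∖A)={5, 7, 2, 4}, hence cl(A)={3, 6, 1}
Orbit (k=closure, c=complement):
  1. A     = {6, 1}
  2. kA    = {3, 6, 1}
  3. cA    = {5, 7, 3, 2, 4}
  4. ckA   = {5, 7, 2, 4}
  5. kcA   = {5, 7, 3, 2, 1, 4}
  6. kckA  = {5, 7, 2, 1, 4}
  7. ckcA  = {6}
  8. ckckA = {3, 6}
(closed under both — stop)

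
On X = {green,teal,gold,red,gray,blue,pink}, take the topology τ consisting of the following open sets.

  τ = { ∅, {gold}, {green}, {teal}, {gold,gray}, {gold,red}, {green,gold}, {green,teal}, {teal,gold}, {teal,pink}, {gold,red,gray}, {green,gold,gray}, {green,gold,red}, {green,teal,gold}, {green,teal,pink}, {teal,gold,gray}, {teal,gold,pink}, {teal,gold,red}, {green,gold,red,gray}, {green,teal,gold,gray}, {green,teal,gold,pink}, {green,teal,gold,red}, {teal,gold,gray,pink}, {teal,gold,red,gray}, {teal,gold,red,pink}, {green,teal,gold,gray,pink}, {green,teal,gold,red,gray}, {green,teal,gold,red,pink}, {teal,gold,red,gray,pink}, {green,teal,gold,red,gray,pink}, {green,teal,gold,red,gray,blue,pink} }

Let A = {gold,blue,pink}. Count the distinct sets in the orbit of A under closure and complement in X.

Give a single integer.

10

X∖A={green,teal,red,gray}, int(X∖A)={green,teal}, hence cl(A)={gold,red,gray,blue,pink}
Orbit (k=closure, c=complement):
  1. A     = {gold,blue,pink}
  2. kA    = {gold,red,gray,blue,pink}
  3. cA    = {green,teal,red,gray}
  4. ckA   = {green,teal}
  5. kcA   = {green,teal,red,gray,blue,pink}
  6. kckA  = {green,teal,blue,pink}
  7. ckcA  = {gold}
  8. ckckA = {gold,red,gray}
  9. kckcA = {gold,red,gray,blue}
  10. ckckcA = {green,teal,pink}
(closed under both — stop)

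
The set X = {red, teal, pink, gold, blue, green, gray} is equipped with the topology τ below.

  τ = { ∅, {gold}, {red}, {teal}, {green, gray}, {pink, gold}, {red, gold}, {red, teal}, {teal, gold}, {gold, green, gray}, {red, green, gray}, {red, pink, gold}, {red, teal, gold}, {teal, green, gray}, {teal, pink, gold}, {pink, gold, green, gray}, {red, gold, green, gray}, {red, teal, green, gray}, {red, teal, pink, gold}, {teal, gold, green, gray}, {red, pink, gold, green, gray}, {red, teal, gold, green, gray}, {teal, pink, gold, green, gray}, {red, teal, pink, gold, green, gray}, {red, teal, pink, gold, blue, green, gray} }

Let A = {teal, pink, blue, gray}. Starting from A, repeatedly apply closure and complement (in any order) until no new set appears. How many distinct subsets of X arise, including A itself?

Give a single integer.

12

closure: X∖int(X∖A) = X∖{red, gold} = {teal, pink, blue, green, gray}
Let k=closure and c=complement:
  1. A     = {teal, pink, blue, gray}
  2. kA    = {teal, pink, blue, green, gray}
  3. cA    = {red, gold, green}
  4. ckA   = {red, gold}
  5. kcA   = {red, pink, gold, blue, green, gray}
  6. kckA  = {red, pink, gold, blue}
  7. ckcA  = {teal}
  8. ckckA = {teal, green, gray}
  9. kckcA = {teal, blue}
  10. kckckA = {teal, blue, green, gray}
  11. ckckcA = {red, pink, gold, green, gray}
  12. ckckckA = {red, pink, gold}
— saturated at 12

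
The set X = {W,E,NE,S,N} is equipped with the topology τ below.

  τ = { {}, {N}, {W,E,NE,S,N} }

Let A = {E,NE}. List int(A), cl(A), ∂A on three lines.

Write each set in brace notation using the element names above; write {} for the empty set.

U open, U⊆A: {}. int(A) = ⋃ = {}
X∖A={W,S,N}, int(X∖A)={N}, hence cl(A)={W,E,NE,S}
∂A: remove int from cl → {W,E,NE,S}

int(A) = {}
cl(A)  = {W,E,NE,S}
∂A     = {W,E,NE,S}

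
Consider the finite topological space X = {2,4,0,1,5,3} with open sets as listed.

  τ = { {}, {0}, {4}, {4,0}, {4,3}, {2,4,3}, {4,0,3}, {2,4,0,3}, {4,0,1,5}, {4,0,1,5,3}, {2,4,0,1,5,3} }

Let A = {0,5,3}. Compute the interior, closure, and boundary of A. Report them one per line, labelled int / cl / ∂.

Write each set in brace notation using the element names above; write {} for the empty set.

opens ⊆ A: {}, {0}; union → int = {0}
complement {2,4,1}; its interior {4}; cl(A) = X∖{4} = {2,0,1,5,3}
boundary = {2,0,1,5,3} ∖ {0} = {2,1,5,3}

int(A) = {0}
cl(A)  = {2,0,1,5,3}
∂A     = {2,1,5,3}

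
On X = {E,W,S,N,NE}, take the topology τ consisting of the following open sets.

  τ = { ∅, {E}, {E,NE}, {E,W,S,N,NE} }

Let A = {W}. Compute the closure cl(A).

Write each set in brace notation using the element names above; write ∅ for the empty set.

{W,S,N}

X∖A={E,S,N,NE}, int(X∖A)={E,NE}, hence cl(A)={W,S,N}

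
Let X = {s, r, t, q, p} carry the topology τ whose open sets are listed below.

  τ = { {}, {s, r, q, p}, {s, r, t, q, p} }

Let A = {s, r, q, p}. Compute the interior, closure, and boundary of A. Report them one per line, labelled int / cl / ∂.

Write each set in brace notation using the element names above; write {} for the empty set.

U open, U⊆A: {}, {s, r, q, p}. int(A) = ⋃ = {s, r, q, p}
X∖A={t}, int(X∖A)={}, hence cl(A)={s, r, t, q, p}
∂A: remove int from cl → {t}

int(A) = {s, r, q, p}
cl(A)  = {s, r, t, q, p}
∂A     = {t}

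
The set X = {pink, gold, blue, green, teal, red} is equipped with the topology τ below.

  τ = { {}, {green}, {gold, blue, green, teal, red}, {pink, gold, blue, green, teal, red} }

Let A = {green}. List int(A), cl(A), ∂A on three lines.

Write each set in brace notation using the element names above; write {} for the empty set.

opens ⊆ A: {}, {green}; union → int = {green}
complement {pink, gold, blue, teal, red}; its interior {}; cl(A) = X∖{} = {pink, gold, blue, green, teal, red}
boundary = {pink, gold, blue, green, teal, red} ∖ {green} = {pink, gold, blue, teal, red}

int(A) = {green}
cl(A)  = {pink, gold, blue, green, teal, red}
∂A     = {pink, gold, blue, teal, red}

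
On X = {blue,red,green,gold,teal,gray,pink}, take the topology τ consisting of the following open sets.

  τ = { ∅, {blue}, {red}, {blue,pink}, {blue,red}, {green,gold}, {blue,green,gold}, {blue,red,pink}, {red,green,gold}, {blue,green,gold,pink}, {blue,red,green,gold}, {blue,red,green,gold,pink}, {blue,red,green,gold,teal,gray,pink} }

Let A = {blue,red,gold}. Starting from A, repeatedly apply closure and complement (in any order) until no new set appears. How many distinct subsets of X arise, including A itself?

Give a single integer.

10

closure: X∖int(X∖A) = X∖∅ = {blue,red,green,gold,teal,gray,pink}
Let k=closure and c=complement:
  1. A     = {blue,red,gold}
  2. kA    = {blue,red,green,gold,teal,gray,pink}
  3. cA    = {green,teal,gray,pink}
  4. ckA   = ∅
  5. kcA   = {green,gold,teal,gray,pink}
  6. ckcA  = {blue,red}
  7. kckcA = {blue,red,teal,gray,pink}
  8. ckckcA = {green,gold}
  9. kckckcA = {green,gold,teal,gray}
  10. ckckckcA = {blue,red,pink}
— saturated at 10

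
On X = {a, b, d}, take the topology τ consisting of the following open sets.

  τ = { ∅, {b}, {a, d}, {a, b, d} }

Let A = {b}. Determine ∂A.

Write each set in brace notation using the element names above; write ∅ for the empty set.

interior: largest open inside A is {b} (from ∅, {b})
cl via duality: int({a, d}) = {a, d}, so X∖{a, d} = {b}
cl∖int = ∅

∅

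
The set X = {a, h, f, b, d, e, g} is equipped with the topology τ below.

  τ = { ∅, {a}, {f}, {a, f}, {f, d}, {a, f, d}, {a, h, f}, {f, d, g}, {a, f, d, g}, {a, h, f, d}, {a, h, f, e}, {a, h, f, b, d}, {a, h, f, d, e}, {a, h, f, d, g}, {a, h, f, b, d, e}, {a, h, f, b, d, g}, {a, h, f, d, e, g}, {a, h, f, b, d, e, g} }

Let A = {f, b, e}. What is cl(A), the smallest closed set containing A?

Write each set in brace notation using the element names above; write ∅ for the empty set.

{h, f, b, d, e, g}

complement {a, h, d, g}; its interior {a}; cl(A) = X∖{a} = {h, f, b, d, e, g}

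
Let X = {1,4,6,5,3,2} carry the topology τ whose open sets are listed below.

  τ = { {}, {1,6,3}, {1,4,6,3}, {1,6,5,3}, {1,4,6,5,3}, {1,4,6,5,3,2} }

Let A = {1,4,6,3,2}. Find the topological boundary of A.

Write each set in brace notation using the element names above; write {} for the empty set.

open subsets of A: {}, {1,6,3}, {1,4,6,3}; so int(A) = {1,4,6,3}
closure: X∖int(X∖A) = X∖{} = {1,4,6,5,3,2}
∂A = {1,4,6,5,3,2} minus {1,4,6,3} = {5,2}

{5,2}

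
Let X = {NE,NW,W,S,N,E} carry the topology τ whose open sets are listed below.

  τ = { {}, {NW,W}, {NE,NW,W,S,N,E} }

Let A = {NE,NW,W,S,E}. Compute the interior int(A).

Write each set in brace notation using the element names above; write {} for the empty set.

U open, U⊆A: {}, {NW,W}. int(A) = ⋃ = {NW,W}

{NW,W}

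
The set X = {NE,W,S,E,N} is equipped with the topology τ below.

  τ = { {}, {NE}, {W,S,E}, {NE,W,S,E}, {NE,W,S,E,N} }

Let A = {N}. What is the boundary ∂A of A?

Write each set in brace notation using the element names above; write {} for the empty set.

open subsets of A: {}; so int(A) = {}
closure: X∖int(X∖A) = X∖{NE,W,S,E} = {N}
∂A = {N} minus {} = {N}

{N}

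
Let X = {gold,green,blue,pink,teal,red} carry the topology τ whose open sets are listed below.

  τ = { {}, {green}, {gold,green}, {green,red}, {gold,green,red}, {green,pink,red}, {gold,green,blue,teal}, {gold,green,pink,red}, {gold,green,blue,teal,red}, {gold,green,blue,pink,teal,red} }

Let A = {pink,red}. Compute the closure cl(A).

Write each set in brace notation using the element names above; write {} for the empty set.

{pink,red}

X∖A={gold,green,blue,teal}, int(X∖A)={gold,green,blue,teal}, hence cl(A)={pink,red}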